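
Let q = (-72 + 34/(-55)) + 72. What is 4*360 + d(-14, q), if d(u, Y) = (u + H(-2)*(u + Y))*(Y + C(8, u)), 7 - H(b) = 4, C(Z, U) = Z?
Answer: 3064108/3025 ≈ 1012.9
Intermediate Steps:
q = -34/55 (q = (-72 + 34*(-1/55)) + 72 = (-72 - 34/55) + 72 = -3994/55 + 72 = -34/55 ≈ -0.61818)
H(b) = 3 (H(b) = 7 - 1*4 = 7 - 4 = 3)
d(u, Y) = (8 + Y)*(3*Y + 4*u) (d(u, Y) = (u + 3*(u + Y))*(Y + 8) = (u + 3*(Y + u))*(8 + Y) = (u + (3*Y + 3*u))*(8 + Y) = (3*Y + 4*u)*(8 + Y) = (8 + Y)*(3*Y + 4*u))
4*360 + d(-14, q) = 4*360 + (3*(-34/55)**2 + 24*(-34/55) + 32*(-14) + 4*(-34/55)*(-14)) = 1440 + (3*(1156/3025) - 816/55 - 448 + 1904/55) = 1440 + (3468/3025 - 816/55 - 448 + 1904/55) = 1440 - 1291892/3025 = 3064108/3025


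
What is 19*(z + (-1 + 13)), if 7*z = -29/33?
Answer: 52117/231 ≈ 225.61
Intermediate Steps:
z = -29/231 (z = (-29/33)/7 = (-29*1/33)/7 = (⅐)*(-29/33) = -29/231 ≈ -0.12554)
19*(z + (-1 + 13)) = 19*(-29/231 + (-1 + 13)) = 19*(-29/231 + 12) = 19*(2743/231) = 52117/231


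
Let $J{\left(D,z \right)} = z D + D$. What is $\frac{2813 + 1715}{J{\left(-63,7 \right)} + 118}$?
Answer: $- \frac{2264}{193} \approx -11.731$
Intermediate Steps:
$J{\left(D,z \right)} = D + D z$ ($J{\left(D,z \right)} = D z + D = D + D z$)
$\frac{2813 + 1715}{J{\left(-63,7 \right)} + 118} = \frac{2813 + 1715}{- 63 \left(1 + 7\right) + 118} = \frac{4528}{\left(-63\right) 8 + 118} = \frac{4528}{-504 + 118} = \frac{4528}{-386} = 4528 \left(- \frac{1}{386}\right) = - \frac{2264}{193}$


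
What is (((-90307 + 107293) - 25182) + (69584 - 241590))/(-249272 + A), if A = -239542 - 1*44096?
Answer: 90101/266455 ≈ 0.33815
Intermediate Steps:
A = -283638 (A = -239542 - 44096 = -283638)
(((-90307 + 107293) - 25182) + (69584 - 241590))/(-249272 + A) = (((-90307 + 107293) - 25182) + (69584 - 241590))/(-249272 - 283638) = ((16986 - 25182) - 172006)/(-532910) = (-8196 - 172006)*(-1/532910) = -180202*(-1/532910) = 90101/266455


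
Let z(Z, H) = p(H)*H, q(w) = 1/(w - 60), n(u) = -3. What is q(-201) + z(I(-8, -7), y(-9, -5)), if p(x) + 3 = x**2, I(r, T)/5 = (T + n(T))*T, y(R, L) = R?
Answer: -183223/261 ≈ -702.00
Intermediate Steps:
q(w) = 1/(-60 + w)
I(r, T) = 5*T*(-3 + T) (I(r, T) = 5*((T - 3)*T) = 5*((-3 + T)*T) = 5*(T*(-3 + T)) = 5*T*(-3 + T))
p(x) = -3 + x**2
z(Z, H) = H*(-3 + H**2) (z(Z, H) = (-3 + H**2)*H = H*(-3 + H**2))
q(-201) + z(I(-8, -7), y(-9, -5)) = 1/(-60 - 201) - 9*(-3 + (-9)**2) = 1/(-261) - 9*(-3 + 81) = -1/261 - 9*78 = -1/261 - 702 = -183223/261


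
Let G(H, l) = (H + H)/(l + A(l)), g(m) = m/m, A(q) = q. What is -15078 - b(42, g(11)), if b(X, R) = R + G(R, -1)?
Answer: -15078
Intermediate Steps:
g(m) = 1
G(H, l) = H/l (G(H, l) = (H + H)/(l + l) = (2*H)/((2*l)) = (2*H)*(1/(2*l)) = H/l)
b(X, R) = 0 (b(X, R) = R + R/(-1) = R + R*(-1) = R - R = 0)
-15078 - b(42, g(11)) = -15078 - 1*0 = -15078 + 0 = -15078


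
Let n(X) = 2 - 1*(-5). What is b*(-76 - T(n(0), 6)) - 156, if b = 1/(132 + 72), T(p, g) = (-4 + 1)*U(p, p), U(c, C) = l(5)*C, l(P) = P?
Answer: -31795/204 ≈ -155.86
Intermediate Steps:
U(c, C) = 5*C
n(X) = 7 (n(X) = 2 + 5 = 7)
T(p, g) = -15*p (T(p, g) = (-4 + 1)*(5*p) = -15*p)
b = 1/204 ≈ 0.0049020
b*(-76 - T(n(0), 6)) - 156 = (-76 - (-15)*7)/204 - 156 = (-76 - 1*(-105))/204 - 156 = (-76 + 105)/204 - 156 = (1/204)*29 - 156 = 29/204 - 156 = -31795/204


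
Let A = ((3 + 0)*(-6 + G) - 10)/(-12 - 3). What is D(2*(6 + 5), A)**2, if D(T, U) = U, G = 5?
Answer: 169/225 ≈ 0.75111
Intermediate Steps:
A = 13/15 (A = ((3 + 0)*(-6 + 5) - 10)/(-12 - 3) = (3*(-1) - 10)/(-15) = (-3 - 10)*(-1/15) = -13*(-1/15) = 13/15 ≈ 0.86667)
D(2*(6 + 5), A)**2 = (13/15)**2 = 169/225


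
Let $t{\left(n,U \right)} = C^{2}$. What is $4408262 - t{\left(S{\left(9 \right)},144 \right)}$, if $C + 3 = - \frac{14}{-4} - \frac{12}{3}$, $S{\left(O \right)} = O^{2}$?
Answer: $\frac{17632999}{4} \approx 4.4082 \cdot 10^{6}$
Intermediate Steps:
$C = - \frac{7}{2}$ ($C = -3 - \left(4 - \frac{7}{2}\right) = -3 - \frac{1}{2} = - \frac{7}{2} \approx -3.5$)
$t{\left(n,U \right)} = \frac{49}{4}$ ($t{\left(n,U \right)} = \left(- \frac{7}{2}\right)^{2} = \frac{49}{4}$)
$4408262 - t{\left(S{\left(9 \right)},144 \right)} = 4408262 - \frac{49}{4} = \frac{17632999}{4}$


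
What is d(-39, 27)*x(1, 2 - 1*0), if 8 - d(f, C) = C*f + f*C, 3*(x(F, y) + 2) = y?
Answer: -8456/3 ≈ -2818.7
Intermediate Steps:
x(F, y) = -2 + y/3
d(f, C) = 8 - 2*C*f (d(f, C) = 8 - (C*f + f*C) = 8 - (C*f + C*f) = 8 - 2*C*f)
d(-39, 27)*x(1, 2 - 1*0) = (8 - 2*27*(-39))*(-2 + (2 - 1*0)/3) = (8 + 2106)*(-2 + (2 + 0)/3) = 2114*(-2 + (1/3)*2) = 2114*(-2 + 2/3) = 2114*(-4/3) = -8456/3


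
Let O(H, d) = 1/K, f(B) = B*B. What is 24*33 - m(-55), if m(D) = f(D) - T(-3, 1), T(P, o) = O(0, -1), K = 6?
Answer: -13397/6 ≈ -2232.8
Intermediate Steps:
f(B) = B²
O(H, d) = ⅙ (O(H, d) = 1/6 = ⅙)
T(P, o) = ⅙
m(D) = -⅙ + D² (m(D) = D² - 1*⅙ = D² - ⅙ = -⅙ + D²)
24*33 - m(-55) = 24*33 - (-⅙ + (-55)²) = 792 - (-⅙ + 3025) = 792 - 1*18149/6 = 792 - 18149/6 = -13397/6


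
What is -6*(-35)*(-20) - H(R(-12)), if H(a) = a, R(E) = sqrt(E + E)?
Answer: -4200 - 2*I*sqrt(6) ≈ -4200.0 - 4.899*I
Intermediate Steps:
R(E) = sqrt(2)*sqrt(E) (R(E) = sqrt(2*E) = sqrt(2)*sqrt(E))
-6*(-35)*(-20) - H(R(-12)) = -6*(-35)*(-20) - sqrt(2)*sqrt(-12) = 210*(-20) - sqrt(2)*2*I*sqrt(3) = -4200 - 2*I*sqrt(6)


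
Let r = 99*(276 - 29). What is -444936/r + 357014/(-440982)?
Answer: -11385490583/599074047 ≈ -19.005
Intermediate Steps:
r = 24453 (r = 99*247 = 24453)
-444936/r + 357014/(-440982) = -444936/24453 + 357014/(-440982) = -444936*1/24453 + 357014*(-1/440982) = -148312/8151 - 178507/220491 = -11385490583/599074047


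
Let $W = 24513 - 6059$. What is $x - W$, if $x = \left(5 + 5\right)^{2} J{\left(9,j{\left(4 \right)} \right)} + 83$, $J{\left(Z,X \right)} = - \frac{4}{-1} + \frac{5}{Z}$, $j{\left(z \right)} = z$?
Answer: $- \frac{161239}{9} \approx -17915.0$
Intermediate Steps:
$J{\left(Z,X \right)} = 4 + \frac{5}{Z}$ ($J{\left(Z,X \right)} = \left(-4\right) \left(-1\right) + \frac{5}{Z} = 4 + \frac{5}{Z}$)
$W = 18454$ ($W = 24513 - 6059 = 18454$)
$x = \frac{4847}{9}$ ($x = \left(5 + 5\right)^{2} \left(4 + \frac{5}{9}\right) + 83 = 10^{2} \left(4 + 5 \cdot \frac{1}{9}\right) + 83 = 100 \left(4 + \frac{5}{9}\right) + 83 = 100 \cdot \frac{41}{9} + 83 = \frac{4100}{9} + 83 = \frac{4847}{9} \approx 538.56$)
$x - W = \frac{4847}{9} - 18454 = - \frac{161239}{9}$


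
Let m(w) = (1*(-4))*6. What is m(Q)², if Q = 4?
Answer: 576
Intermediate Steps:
m(w) = -24 (m(w) = -4*6 = -24)
m(Q)² = (-24)² = 576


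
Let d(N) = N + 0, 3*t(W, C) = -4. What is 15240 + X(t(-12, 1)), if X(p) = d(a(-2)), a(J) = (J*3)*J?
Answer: 15252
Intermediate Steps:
t(W, C) = -4/3 (t(W, C) = (⅓)*(-4) = -4/3)
a(J) = 3*J² (a(J) = (3*J)*J = 3*J²)
d(N) = N
X(p) = 12 (X(p) = 3*(-2)² = 3*4 = 12)
15240 + X(t(-12, 1)) = 15240 + 12 = 15252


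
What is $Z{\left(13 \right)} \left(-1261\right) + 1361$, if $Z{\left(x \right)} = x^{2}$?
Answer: $-211748$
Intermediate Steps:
$Z{\left(13 \right)} \left(-1261\right) + 1361 = 13^{2} \left(-1261\right) + 1361 = 169 \left(-1261\right) + 1361 = -213109 + 1361 = -211748$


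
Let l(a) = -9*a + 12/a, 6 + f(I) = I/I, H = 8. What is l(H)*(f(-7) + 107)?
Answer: -7191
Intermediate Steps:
f(I) = -5 (f(I) = -6 + I/I = -6 + 1 = -5)
l(H)*(f(-7) + 107) = (-9*8 + 12/8)*(-5 + 107) = (-72 + 12*(1/8))*102 = (-72 + 3/2)*102 = -141/2*102 = -7191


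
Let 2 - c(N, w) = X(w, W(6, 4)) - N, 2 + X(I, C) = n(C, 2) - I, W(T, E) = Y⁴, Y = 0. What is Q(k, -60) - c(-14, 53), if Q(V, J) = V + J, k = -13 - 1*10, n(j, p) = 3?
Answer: -123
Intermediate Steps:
W(T, E) = 0 (W(T, E) = 0⁴ = 0)
X(I, C) = 1 - I (X(I, C) = -2 + (3 - I) = 1 - I)
k = -23 (k = -13 - 10 = -23)
Q(V, J) = J + V
c(N, w) = 1 + N + w (c(N, w) = 2 - ((1 - w) - N) = 2 - (1 - N - w) = 2 + (-1 + N + w) = 1 + N + w)
Q(k, -60) - c(-14, 53) = (-60 - 23) - (1 - 14 + 53) = -83 - 1*40 = -83 - 40 = -123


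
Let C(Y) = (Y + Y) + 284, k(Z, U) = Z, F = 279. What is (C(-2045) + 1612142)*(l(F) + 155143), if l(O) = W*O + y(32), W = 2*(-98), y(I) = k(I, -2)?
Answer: 161623292976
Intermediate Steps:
y(I) = I
C(Y) = 284 + 2*Y (C(Y) = 2*Y + 284 = 284 + 2*Y)
W = -196
l(O) = 32 - 196*O (l(O) = -196*O + 32 = 32 - 196*O)
(C(-2045) + 1612142)*(l(F) + 155143) = ((284 + 2*(-2045)) + 1612142)*((32 - 196*279) + 155143) = ((284 - 4090) + 1612142)*((32 - 54684) + 155143) = (-3806 + 1612142)*(-54652 + 155143) = 1608336*100491 = 161623292976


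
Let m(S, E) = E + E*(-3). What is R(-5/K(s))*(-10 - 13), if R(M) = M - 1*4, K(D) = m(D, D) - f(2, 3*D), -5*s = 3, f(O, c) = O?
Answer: -207/4 ≈ -51.750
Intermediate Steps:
m(S, E) = -2*E (m(S, E) = E - 3*E = -2*E)
s = -3/5 (s = -1/5*3 = -3/5 ≈ -0.60000)
K(D) = -2 - 2*D (K(D) = -2*D - 1*2 = -2*D - 2 = -2 - 2*D)
R(M) = -4 + M (R(M) = M - 4 = -4 + M)
R(-5/K(s))*(-10 - 13) = (-4 - 5/(-2 - 2*(-3/5)))*(-10 - 13) = (-4 - 5/(-2 + 6/5))*(-23) = (-4 - 5/(-4/5))*(-23) = (-4 - 5*(-5/4))*(-23) = (-4 + 25/4)*(-23) = (9/4)*(-23) = -207/4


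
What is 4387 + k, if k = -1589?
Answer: 2798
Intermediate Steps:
4387 + k = 4387 - 1589 = 2798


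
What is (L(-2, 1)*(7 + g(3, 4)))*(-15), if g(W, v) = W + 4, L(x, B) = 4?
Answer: -840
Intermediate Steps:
g(W, v) = 4 + W
(L(-2, 1)*(7 + g(3, 4)))*(-15) = (4*(7 + (4 + 3)))*(-15) = (4*(7 + 7))*(-15) = (4*14)*(-15) = 56*(-15) = -840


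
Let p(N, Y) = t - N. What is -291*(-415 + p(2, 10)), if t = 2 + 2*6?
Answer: 117273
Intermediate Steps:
t = 14 (t = 2 + 12 = 14)
p(N, Y) = 14 - N
-291*(-415 + p(2, 10)) = -291*(-415 + (14 - 1*2)) = -291*(-415 + (14 - 2)) = -291*(-415 + 12) = -291*(-403) = 117273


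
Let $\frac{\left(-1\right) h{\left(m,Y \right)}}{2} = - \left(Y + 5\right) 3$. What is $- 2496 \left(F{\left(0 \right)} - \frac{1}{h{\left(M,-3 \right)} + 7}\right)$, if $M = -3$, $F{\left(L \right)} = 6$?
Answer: $- \frac{282048}{19} \approx -14845.0$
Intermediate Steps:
$h{\left(m,Y \right)} = 30 + 6 Y$ ($h{\left(m,Y \right)} = - 2 \left(- \left(Y + 5\right) 3\right) = - 2 \left(- \left(5 + Y\right) 3\right) = - 2 \left(- (15 + 3 Y)\right) = - 2 \left(-15 - 3 Y\right) = 30 + 6 Y$)
$- 2496 \left(F{\left(0 \right)} - \frac{1}{h{\left(M,-3 \right)} + 7}\right) = - 2496 \left(6 - \frac{1}{\left(30 + 6 \left(-3\right)\right) + 7}\right) = - 2496 \left(6 - \frac{1}{\left(30 - 18\right) + 7}\right) = - 2496 \left(6 - \frac{1}{12 + 7}\right) = - 2496 \left(6 - \frac{1}{19}\right) = \left(-2496\right) \frac{113}{19} = - \frac{282048}{19}$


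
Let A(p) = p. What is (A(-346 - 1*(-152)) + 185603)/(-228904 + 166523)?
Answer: -185409/62381 ≈ -2.9722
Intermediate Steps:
(A(-346 - 1*(-152)) + 185603)/(-228904 + 166523) = ((-346 - 1*(-152)) + 185603)/(-228904 + 166523) = ((-346 + 152) + 185603)/(-62381) = (-194 + 185603)*(-1/62381) = 185409*(-1/62381) = -185409/62381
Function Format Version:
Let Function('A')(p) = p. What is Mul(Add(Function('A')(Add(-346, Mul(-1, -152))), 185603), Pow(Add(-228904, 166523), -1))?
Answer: Rational(-185409, 62381) ≈ -2.9722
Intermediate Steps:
Mul(Add(Function('A')(Add(-346, Mul(-1, -152))), 185603), Pow(Add(-228904, 166523), -1)) = Mul(Add(Add(-346, Mul(-1, -152)), 185603), Pow(Add(-228904, 166523), -1)) = Mul(Add(Add(-346, 152), 185603), Pow(-62381, -1)) = Mul(Add(-194, 185603), Rational(-1, 62381)) = Mul(185409, Rational(-1, 62381)) = Rational(-185409, 62381)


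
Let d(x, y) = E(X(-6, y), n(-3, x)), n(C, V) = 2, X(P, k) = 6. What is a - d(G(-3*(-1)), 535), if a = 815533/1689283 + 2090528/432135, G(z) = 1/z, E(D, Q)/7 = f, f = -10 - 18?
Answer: 13360325669869/66363482655 ≈ 201.32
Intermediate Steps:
f = -28
E(D, Q) = -196 (E(D, Q) = 7*(-28) = -196)
d(x, y) = -196
a = 353083069489/66363482655 (a = 815533*(1/1689283) + 2090528*(1/432135) = 815533/1689283 + 190048/39285 = 353083069489/66363482655 ≈ 5.3204)
a - d(G(-3*(-1)), 535) = 353083069489/66363482655 - 1*(-196) = 353083069489/66363482655 + 196 = 13360325669869/66363482655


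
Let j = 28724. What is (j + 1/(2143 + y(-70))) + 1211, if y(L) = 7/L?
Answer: 641477125/21429 ≈ 29935.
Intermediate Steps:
(j + 1/(2143 + y(-70))) + 1211 = (28724 + 1/(2143 + 7/(-70))) + 1211 = (28724 + 1/(2143 + 7*(-1/70))) + 1211 = (28724 + 1/(2143 - ⅒)) + 1211 = (28724 + 1/(21429/10)) + 1211 = (28724 + 10/21429) + 1211 = 615526606/21429 + 1211 = 641477125/21429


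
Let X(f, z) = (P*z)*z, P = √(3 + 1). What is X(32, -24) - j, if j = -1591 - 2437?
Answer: 5180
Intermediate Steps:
P = 2 (P = √4 = 2)
X(f, z) = 2*z² (X(f, z) = (2*z)*z = 2*z²)
j = -4028
X(32, -24) - j = 2*(-24)² - 1*(-4028) = 2*576 + 4028 = 1152 + 4028 = 5180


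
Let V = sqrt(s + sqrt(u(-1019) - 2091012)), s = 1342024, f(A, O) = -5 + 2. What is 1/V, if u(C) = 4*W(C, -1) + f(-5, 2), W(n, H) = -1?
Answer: 1/sqrt(1342024 + I*sqrt(2091019)) ≈ 0.00086322 - 4.65e-7*I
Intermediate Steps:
f(A, O) = -3
u(C) = -7 (u(C) = 4*(-1) - 3 = -4 - 3 = -7)
V = sqrt(1342024 + I*sqrt(2091019)) (V = sqrt(1342024 + sqrt(-7 - 2091012)) = sqrt(1342024 + sqrt(-2091019)) = sqrt(1342024 + I*sqrt(2091019)) ≈ 1158.5 + 0.624*I)
1/V = 1/(sqrt(1342024 + I*sqrt(2091019))) = 1/sqrt(1342024 + I*sqrt(2091019))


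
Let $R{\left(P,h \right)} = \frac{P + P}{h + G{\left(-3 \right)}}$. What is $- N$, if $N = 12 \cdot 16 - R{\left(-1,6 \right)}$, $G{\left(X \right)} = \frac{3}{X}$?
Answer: $- \frac{962}{5} \approx -192.4$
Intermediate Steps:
$R{\left(P,h \right)} = \frac{2 P}{-1 + h}$ ($R{\left(P,h \right)} = \frac{P + P}{h + \frac{3}{-3}} = \frac{2 P}{h + 3 \left(- \frac{1}{3}\right)} = \frac{2 P}{h - 1} = \frac{2 P}{-1 + h}$)
$N = \frac{962}{5}$ ($N = 12 \cdot 16 - 2 \left(-1\right) \frac{1}{-1 + 6} = 192 - 2 \left(-1\right) \frac{1}{5} = 192 - - \frac{2}{5} = 192 + \frac{2}{5} = \frac{962}{5} \approx 192.4$)
$- N = \left(-1\right) \frac{962}{5} = - \frac{962}{5}$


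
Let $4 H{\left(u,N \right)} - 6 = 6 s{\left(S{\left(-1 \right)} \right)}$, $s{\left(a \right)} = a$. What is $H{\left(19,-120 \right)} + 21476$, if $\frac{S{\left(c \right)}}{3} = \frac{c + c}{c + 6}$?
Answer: $\frac{214757}{10} \approx 21476.0$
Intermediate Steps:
$S{\left(c \right)} = \frac{6 c}{6 + c}$ ($S{\left(c \right)} = 3 \frac{c + c}{c + 6} = 3 \frac{2 c}{6 + c} = \frac{6 c}{6 + c}$)
$H{\left(u,N \right)} = - \frac{3}{10}$ ($H{\left(u,N \right)} = \frac{3}{2} + \frac{6 \cdot 6 \left(-1\right) \frac{1}{6 - 1}}{4} = \frac{3}{2} + \frac{6 \cdot 6 \left(-1\right) \frac{1}{5}}{4} = \frac{3}{2} + \frac{6 \left(- \frac{6}{5}\right)}{4} = \frac{3}{2} + \frac{1}{4} \left(- \frac{36}{5}\right) = \frac{3}{2} - \frac{9}{5} = - \frac{3}{10}$)
$H{\left(19,-120 \right)} + 21476 = - \frac{3}{10} + 21476 = \frac{214757}{10}$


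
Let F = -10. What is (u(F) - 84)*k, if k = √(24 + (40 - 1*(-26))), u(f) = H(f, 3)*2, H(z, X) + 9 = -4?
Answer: -330*√10 ≈ -1043.6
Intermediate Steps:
H(z, X) = -13 (H(z, X) = -9 - 4 = -13)
u(f) = -26 (u(f) = -13*2 = -26)
k = 3*√10 (k = √(24 + (40 + 26)) = √(24 + 66) = √90 = 3*√10 ≈ 9.4868)
(u(F) - 84)*k = (-26 - 84)*(3*√10) = -330*√10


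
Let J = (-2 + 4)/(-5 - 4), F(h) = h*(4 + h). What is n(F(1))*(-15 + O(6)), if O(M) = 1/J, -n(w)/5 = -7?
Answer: -1365/2 ≈ -682.50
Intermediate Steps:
n(w) = 35 (n(w) = -5*(-7) = 35)
J = -2/9 (J = 2/(-9) = 2*(-⅑) = -2/9 ≈ -0.22222)
O(M) = -9/2 (O(M) = 1/(-2/9) = -9/2)
n(F(1))*(-15 + O(6)) = 35*(-15 - 9/2) = 35*(-39/2) = -1365/2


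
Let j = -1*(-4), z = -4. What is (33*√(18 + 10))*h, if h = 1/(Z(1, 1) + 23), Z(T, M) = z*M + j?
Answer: 66*√7/23 ≈ 7.5922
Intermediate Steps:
j = 4
Z(T, M) = 4 - 4*M (Z(T, M) = -4*M + 4 = 4 - 4*M)
h = 1/23 (h = 1/((4 - 4*1) + 23) = 1/((4 - 4) + 23) = 1/(0 + 23) = 1/23 ≈ 0.043478)
(33*√(18 + 10))*h = (33*√(18 + 10))*(1/23) = (33*√28)*(1/23) = (33*(2*√7))*(1/23) = (66*√7)*(1/23) = 66*√7/23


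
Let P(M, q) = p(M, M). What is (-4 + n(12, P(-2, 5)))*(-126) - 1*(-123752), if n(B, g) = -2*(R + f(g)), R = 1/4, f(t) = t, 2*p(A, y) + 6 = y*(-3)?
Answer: 124319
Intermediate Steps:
p(A, y) = -3 - 3*y/2 (p(A, y) = -3 + (y*(-3))/2 = -3 + (-3*y)/2 = -3 - 3*y/2)
P(M, q) = -3 - 3*M/2
R = ¼ (R = 1*(¼) = ¼ ≈ 0.25000)
n(B, g) = -½ - 2*g (n(B, g) = -2*(¼ + g) = -½ - 2*g)
(-4 + n(12, P(-2, 5)))*(-126) - 1*(-123752) = (-4 + (-½ - 2*(-3 - 3/2*(-2))))*(-126) - 1*(-123752) = (-4 + (-½ - 2*(-3 + 3)))*(-126) + 123752 = (-4 + (-½ - 2*0))*(-126) + 123752 = (-4 + (-½ + 0))*(-126) + 123752 = (-4 - ½)*(-126) + 123752 = -9/2*(-126) + 123752 = 567 + 123752 = 124319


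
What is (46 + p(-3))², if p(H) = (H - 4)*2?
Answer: 1024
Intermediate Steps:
p(H) = -8 + 2*H (p(H) = (-4 + H)*2 = -8 + 2*H)
(46 + p(-3))² = (46 + (-8 + 2*(-3)))² = (46 + (-8 - 6))² = (46 - 14)² = 32² = 1024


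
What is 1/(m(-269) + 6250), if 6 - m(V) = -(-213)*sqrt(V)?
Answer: 6256/51341797 + 213*I*sqrt(269)/51341797 ≈ 0.00012185 + 6.8043e-5*I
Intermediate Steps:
m(V) = 6 - 213*sqrt(V) (m(V) = 6 - (-1)*(-213*sqrt(V)) = 6 - 213*sqrt(V))
1/(m(-269) + 6250) = 1/((6 - 213*I*sqrt(269)) + 6250) = 1/(6256 - 213*I*sqrt(269))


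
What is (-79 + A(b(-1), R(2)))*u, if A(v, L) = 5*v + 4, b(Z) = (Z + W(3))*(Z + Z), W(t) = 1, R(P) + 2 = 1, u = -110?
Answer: 8250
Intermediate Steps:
R(P) = -1 (R(P) = -2 + 1 = -1)
b(Z) = 2*Z*(1 + Z) (b(Z) = (Z + 1)*(Z + Z) = (1 + Z)*(2*Z) = 2*Z*(1 + Z))
A(v, L) = 4 + 5*v
(-79 + A(b(-1), R(2)))*u = (-79 + (4 + 5*(2*(-1)*(1 - 1))))*(-110) = (-79 + (4 + 5*(2*(-1)*0)))*(-110) = (-79 + (4 + 5*0))*(-110) = (-79 + (4 + 0))*(-110) = (-79 + 4)*(-110) = -75*(-110) = 8250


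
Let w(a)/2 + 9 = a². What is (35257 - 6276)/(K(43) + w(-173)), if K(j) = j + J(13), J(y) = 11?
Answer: 28981/59894 ≈ 0.48387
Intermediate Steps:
K(j) = 11 + j (K(j) = j + 11 = 11 + j)
w(a) = -18 + 2*a²
(35257 - 6276)/(K(43) + w(-173)) = (35257 - 6276)/((11 + 43) + (-18 + 2*(-173)²)) = 28981/(54 + (-18 + 2*29929)) = 28981/(54 + (-18 + 59858)) = 28981/(54 + 59840) = 28981/59894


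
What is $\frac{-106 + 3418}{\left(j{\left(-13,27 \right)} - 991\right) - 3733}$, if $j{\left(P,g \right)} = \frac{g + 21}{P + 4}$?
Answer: $- \frac{2484}{3547} \approx -0.70031$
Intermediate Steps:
$j{\left(P,g \right)} = \frac{21 + g}{4 + P}$
$\frac{-106 + 3418}{\left(j{\left(-13,27 \right)} - 991\right) - 3733} = \frac{-106 + 3418}{\left(\frac{21 + 27}{4 - 13} - 991\right) - 3733} = \frac{3312}{\left(\frac{1}{-9} \cdot 48 - 991\right) - 3733} = \frac{3312}{\left(\left(- \frac{1}{9}\right) 48 - 991\right) - 3733} = \frac{3312}{\left(- \frac{16}{3} - 991\right) - 3733} = \frac{3312}{- \frac{2989}{3} - 3733} = \frac{3312}{- \frac{14188}{3}} = 3312 \left(- \frac{3}{14188}\right) = - \frac{2484}{3547}$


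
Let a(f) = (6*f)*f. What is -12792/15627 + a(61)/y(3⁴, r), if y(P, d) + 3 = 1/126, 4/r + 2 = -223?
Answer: -14654920412/1963793 ≈ -7462.6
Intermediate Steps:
r = -4/225 (r = 4/(-2 - 223) = 4/(-225) = 4*(-1/225) = -4/225 ≈ -0.017778)
a(f) = 6*f²
y(P, d) = -377/126 (y(P, d) = -3 + 1/126 = -377/126)
-12792/15627 + a(61)/y(3⁴, r) = -12792/15627 + (6*61²)/(-377/126) = -12792*1/15627 + (6*3721)*(-126/377) = -4264/5209 + 22326*(-126/377) = -4264/5209 - 2813076/377 = -14654920412/1963793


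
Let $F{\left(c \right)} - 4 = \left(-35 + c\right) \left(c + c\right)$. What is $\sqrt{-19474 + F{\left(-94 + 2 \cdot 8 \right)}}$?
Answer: $i \sqrt{1842} \approx 42.919 i$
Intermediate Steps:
$F{\left(c \right)} = 4 + 2 c \left(-35 + c\right)$ ($F{\left(c \right)} = 4 + \left(-35 + c\right) \left(c + c\right) = 4 + \left(-35 + c\right) 2 c = 4 + 2 c \left(-35 + c\right)$)
$\sqrt{-19474 + F{\left(-94 + 2 \cdot 8 \right)}} = \sqrt{-19474 + \left(4 - 70 \left(-94 + 2 \cdot 8\right) + 2 \left(-94 + 2 \cdot 8\right)^{2}\right)} = \sqrt{-19474 + \left(4 - 70 \left(-94 + 16\right) + 2 \left(-94 + 16\right)^{2}\right)} = \sqrt{-19474 + \left(4 - -5460 + 2 \left(-78\right)^{2}\right)} = \sqrt{-19474 + \left(4 + 5460 + 2 \cdot 6084\right)} = \sqrt{-19474 + \left(4 + 5460 + 12168\right)} = \sqrt{-19474 + 17632} = \sqrt{-1842} = i \sqrt{1842}$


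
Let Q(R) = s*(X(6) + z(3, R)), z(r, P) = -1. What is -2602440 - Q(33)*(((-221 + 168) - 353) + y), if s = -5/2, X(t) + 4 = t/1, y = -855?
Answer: -5211185/2 ≈ -2.6056e+6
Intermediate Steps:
X(t) = -4 + t (X(t) = -4 + t/1 = -4 + t*1 = -4 + t)
s = -5/2 (s = -5*1/2 = -5/2 ≈ -2.5000)
Q(R) = -5/2 (Q(R) = -5*((-4 + 6) - 1)/2 = -5*(2 - 1)/2 = -5/2*1 = -5/2)
-2602440 - Q(33)*(((-221 + 168) - 353) + y) = -2602440 - (-5)*(((-221 + 168) - 353) - 855)/2 = -2602440 - (-5)*((-53 - 353) - 855)/2 = -2602440 - (-5)*(-406 - 855)/2 = -2602440 - (-5)*(-1261)/2 = -2602440 - 1*6305/2 = -2602440 - 6305/2 = -5211185/2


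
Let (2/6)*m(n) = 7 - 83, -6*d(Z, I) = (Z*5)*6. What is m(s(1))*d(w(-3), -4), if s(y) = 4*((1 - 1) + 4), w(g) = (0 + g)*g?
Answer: 10260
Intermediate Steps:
w(g) = g² (w(g) = g*g = g²)
d(Z, I) = -5*Z (d(Z, I) = -Z*5*6/6 = -5*Z*6/6 = -5*Z)
s(y) = 16 (s(y) = 4*(0 + 4) = 4*4 = 16)
m(n) = -228 (m(n) = 3*(7 - 83) = 3*(-76) = -228)
m(s(1))*d(w(-3), -4) = -(-1140)*(-3)² = -(-1140)*9 = -228*(-45) = 10260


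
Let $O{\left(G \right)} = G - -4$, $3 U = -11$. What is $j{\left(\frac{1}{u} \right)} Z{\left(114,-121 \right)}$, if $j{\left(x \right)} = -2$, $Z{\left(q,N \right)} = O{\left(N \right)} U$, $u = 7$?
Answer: $-858$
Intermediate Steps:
$U = - \frac{11}{3}$ ($U = \frac{1}{3} \left(-11\right) = - \frac{11}{3} \approx -3.6667$)
$O{\left(G \right)} = 4 + G$ ($O{\left(G \right)} = G + 4 = 4 + G$)
$Z{\left(q,N \right)} = - \frac{44}{3} - \frac{11 N}{3}$ ($Z{\left(q,N \right)} = \left(4 + N\right) \left(- \frac{11}{3}\right) = - \frac{44}{3} - \frac{11 N}{3}$)
$j{\left(\frac{1}{u} \right)} Z{\left(114,-121 \right)} = - 2 \left(- \frac{44}{3} - - \frac{1331}{3}\right) = - 2 \left(- \frac{44}{3} + \frac{1331}{3}\right) = \left(-2\right) 429 = -858$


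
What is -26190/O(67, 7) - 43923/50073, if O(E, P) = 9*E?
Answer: -49551757/1118297 ≈ -44.310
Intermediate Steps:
-26190/O(67, 7) - 43923/50073 = -26190/(9*67) - 43923/50073 = -26190/603 - 43923*1/50073 = -26190*1/603 - 14641/16691 = -2910/67 - 14641/16691 = -49551757/1118297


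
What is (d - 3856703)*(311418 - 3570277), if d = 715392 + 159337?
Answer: 9717832807666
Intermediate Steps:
d = 874729
(d - 3856703)*(311418 - 3570277) = (874729 - 3856703)*(311418 - 3570277) = -2981974*(-3258859) = 9717832807666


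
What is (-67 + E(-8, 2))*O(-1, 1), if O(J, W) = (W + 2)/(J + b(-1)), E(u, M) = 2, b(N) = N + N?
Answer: 65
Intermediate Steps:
b(N) = 2*N
O(J, W) = (2 + W)/(-2 + J) (O(J, W) = (W + 2)/(J + 2*(-1)) = (2 + W)/(J - 2) = (2 + W)/(-2 + J))
(-67 + E(-8, 2))*O(-1, 1) = (-67 + 2)*((2 + 1)/(-2 - 1)) = -65*3/(-3) = -(-65)*3/3 = -65*(-1) = 65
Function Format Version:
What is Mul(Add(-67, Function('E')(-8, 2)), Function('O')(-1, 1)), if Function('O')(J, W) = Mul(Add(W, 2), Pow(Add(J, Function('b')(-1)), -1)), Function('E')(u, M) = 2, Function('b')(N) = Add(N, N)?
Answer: 65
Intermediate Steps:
Function('b')(N) = Mul(2, N)
Function('O')(J, W) = Mul(Pow(Add(-2, J), -1), Add(2, W)) (Function('O')(J, W) = Mul(Add(W, 2), Pow(Add(J, Mul(2, -1)), -1)) = Mul(Add(2, W), Pow(Add(J, -2), -1)) = Mul(Add(2, W), Pow(Add(-2, J), -1)) = Mul(Pow(Add(-2, J), -1), Add(2, W)))
Mul(Add(-67, Function('E')(-8, 2)), Function('O')(-1, 1)) = Mul(Add(-67, 2), Mul(Pow(Add(-2, -1), -1), Add(2, 1))) = Mul(-65, Mul(Pow(-3, -1), 3)) = Mul(-65, Mul(Rational(-1, 3), 3)) = Mul(-65, -1) = 65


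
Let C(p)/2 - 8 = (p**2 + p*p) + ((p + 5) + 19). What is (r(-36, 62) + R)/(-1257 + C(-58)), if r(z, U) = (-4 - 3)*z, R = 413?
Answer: 665/12147 ≈ 0.054746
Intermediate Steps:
r(z, U) = -7*z
C(p) = 64 + 2*p + 4*p**2 (C(p) = 16 + 2*((p**2 + p*p) + ((p + 5) + 19)) = 16 + 2*((p**2 + p**2) + ((5 + p) + 19)) = 16 + 2*(2*p**2 + (24 + p)) = 16 + 2*(24 + p + 2*p**2) = 16 + (48 + 2*p + 4*p**2) = 64 + 2*p + 4*p**2)
(r(-36, 62) + R)/(-1257 + C(-58)) = (-7*(-36) + 413)/(-1257 + (64 + 2*(-58) + 4*(-58)**2)) = (252 + 413)/(-1257 + (64 - 116 + 4*3364)) = 665/(-1257 + (64 - 116 + 13456)) = 665/(-1257 + 13404) = 665/12147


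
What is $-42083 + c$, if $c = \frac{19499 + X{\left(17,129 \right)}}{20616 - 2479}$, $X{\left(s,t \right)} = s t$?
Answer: $- \frac{763237679}{18137} \approx -42082.0$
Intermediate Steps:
$c = \frac{21692}{18137}$ ($c = \frac{19499 + 17 \cdot 129}{20616 - 2479} = \frac{19499 + 2193}{18137} = 21692 \cdot \frac{1}{18137} = \frac{21692}{18137} \approx 1.196$)
$-42083 + c = -42083 + \frac{21692}{18137} = - \frac{763237679}{18137}$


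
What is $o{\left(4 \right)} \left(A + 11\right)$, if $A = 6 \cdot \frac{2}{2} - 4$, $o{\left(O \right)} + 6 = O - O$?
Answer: $-78$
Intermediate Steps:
$o{\left(O \right)} = -6$ ($o{\left(O \right)} = -6 + \left(O - O\right) = -6 + 0 = -6$)
$A = 2$ ($A = 6 \cdot 2 \cdot \frac{1}{2} - 4 = 6 \cdot 1 - 4 = 6 - 4 = 2$)
$o{\left(4 \right)} \left(A + 11\right) = - 6 \left(2 + 11\right) = \left(-6\right) 13 = -78$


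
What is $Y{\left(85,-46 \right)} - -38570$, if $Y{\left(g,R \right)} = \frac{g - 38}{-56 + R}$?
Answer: $\frac{3934093}{102} \approx 38570.0$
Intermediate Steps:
$Y{\left(g,R \right)} = \frac{-38 + g}{-56 + R}$
$Y{\left(85,-46 \right)} - -38570 = \frac{-38 + 85}{-56 - 46} - -38570 = \frac{1}{-102} \cdot 47 + 38570 = \left(- \frac{1}{102}\right) 47 + 38570 = - \frac{47}{102} + 38570 = \frac{3934093}{102}$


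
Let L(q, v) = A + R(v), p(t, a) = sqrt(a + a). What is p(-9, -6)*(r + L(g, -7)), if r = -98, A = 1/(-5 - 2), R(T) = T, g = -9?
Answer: -1472*I*sqrt(3)/7 ≈ -364.23*I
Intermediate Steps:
A = -1/7 (A = 1/(-7) = -1/7 ≈ -0.14286)
p(t, a) = sqrt(2)*sqrt(a) (p(t, a) = sqrt(2*a) = sqrt(2)*sqrt(a))
L(q, v) = -1/7 + v
p(-9, -6)*(r + L(g, -7)) = (sqrt(2)*sqrt(-6))*(-98 + (-1/7 - 7)) = (sqrt(2)*(I*sqrt(6)))*(-98 - 50/7) = (2*I*sqrt(3))*(-736/7) = -1472*I*sqrt(3)/7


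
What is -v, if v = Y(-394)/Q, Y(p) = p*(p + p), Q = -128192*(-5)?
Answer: -38809/80120 ≈ -0.48439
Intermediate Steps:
Q = 640960
Y(p) = 2*p² (Y(p) = p*(2*p) = 2*p²)
v = 38809/80120 (v = (2*(-394)²)/640960 = (2*155236)*(1/640960) = 310472*(1/640960) = 38809/80120 ≈ 0.48439)
-v = -1*38809/80120 = -38809/80120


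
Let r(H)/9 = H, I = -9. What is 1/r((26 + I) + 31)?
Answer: 1/432 ≈ 0.0023148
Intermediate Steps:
r(H) = 9*H
1/r((26 + I) + 31) = 1/(9*((26 - 9) + 31)) = 1/(9*(17 + 31)) = 1/(9*48) = 1/432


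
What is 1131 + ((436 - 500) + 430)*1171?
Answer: 429717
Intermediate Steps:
1131 + ((436 - 500) + 430)*1171 = 1131 + (-64 + 430)*1171 = 1131 + 366*1171 = 1131 + 428586 = 429717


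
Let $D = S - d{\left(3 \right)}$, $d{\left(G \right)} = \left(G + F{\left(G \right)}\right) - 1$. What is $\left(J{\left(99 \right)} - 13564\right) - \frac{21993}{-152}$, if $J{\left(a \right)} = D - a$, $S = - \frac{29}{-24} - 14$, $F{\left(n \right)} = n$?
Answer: $- \frac{3086231}{228} \approx -13536.0$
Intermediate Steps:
$S = - \frac{307}{24}$ ($S = \left(-29\right) \left(- \frac{1}{24}\right) - 14 = \frac{29}{24} - 14 = - \frac{307}{24} \approx -12.792$)
$d{\left(G \right)} = -1 + 2 G$ ($d{\left(G \right)} = \left(G + G\right) - 1 = 2 G - 1 = -1 + 2 G$)
$D = - \frac{427}{24}$ ($D = - \frac{307}{24} - \left(-1 + 2 \cdot 3\right) = - \frac{307}{24} - \left(-1 + 6\right) = - \frac{307}{24} - 5 = - \frac{427}{24} \approx -17.792$)
$J{\left(a \right)} = - \frac{427}{24} - a$
$\left(J{\left(99 \right)} - 13564\right) - \frac{21993}{-152} = \left(\left(- \frac{427}{24} - 99\right) - 13564\right) - \frac{21993}{-152} = \left(\left(- \frac{427}{24} - 99\right) - 13564\right) - - \frac{21993}{152} = \left(- \frac{2803}{24} - 13564\right) + \frac{21993}{152} = - \frac{328339}{24} + \frac{21993}{152} = - \frac{3086231}{228}$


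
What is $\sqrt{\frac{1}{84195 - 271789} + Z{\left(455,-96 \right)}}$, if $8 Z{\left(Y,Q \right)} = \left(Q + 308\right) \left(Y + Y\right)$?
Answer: $\frac{3 \sqrt{94293692821394}}{187594} \approx 155.29$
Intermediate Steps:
$Z{\left(Y,Q \right)} = \frac{Y \left(308 + Q\right)}{4}$ ($Z{\left(Y,Q \right)} = \frac{\left(Q + 308\right) \left(Y + Y\right)}{8} = \frac{\left(308 + Q\right) 2 Y}{8} = \frac{2 Y \left(308 + Q\right)}{8} = \frac{Y \left(308 + Q\right)}{4}$)
$\sqrt{\frac{1}{84195 - 271789} + Z{\left(455,-96 \right)}} = \sqrt{\frac{1}{84195 - 271789} + \frac{1}{4} \cdot 455 \left(308 - 96\right)} = \sqrt{\frac{1}{-187594} + \frac{1}{4} \cdot 455 \cdot 212} = \sqrt{- \frac{1}{187594} + 24115} = \sqrt{\frac{4523829309}{187594}} = \frac{3 \sqrt{94293692821394}}{187594}$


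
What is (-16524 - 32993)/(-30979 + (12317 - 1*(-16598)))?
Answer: 49517/2064 ≈ 23.991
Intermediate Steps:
(-16524 - 32993)/(-30979 + (12317 - 1*(-16598))) = -49517/(-30979 + (12317 + 16598)) = -49517/(-30979 + 28915) = -49517/(-2064) = -49517*(-1/2064) = 49517/2064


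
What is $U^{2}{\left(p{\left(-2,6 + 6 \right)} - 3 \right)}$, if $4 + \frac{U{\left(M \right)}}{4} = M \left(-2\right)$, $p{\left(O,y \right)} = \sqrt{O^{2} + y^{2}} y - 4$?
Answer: $1365568 - 15360 \sqrt{37} \approx 1.2721 \cdot 10^{6}$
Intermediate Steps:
$p{\left(O,y \right)} = -4 + y \sqrt{O^{2} + y^{2}}$ ($p{\left(O,y \right)} = y \sqrt{O^{2} + y^{2}} - 4 = -4 + y \sqrt{O^{2} + y^{2}}$)
$U{\left(M \right)} = -16 - 8 M$ ($U{\left(M \right)} = -16 + 4 M \left(-2\right) = -16 + 4 \left(- 2 M\right) = -16 - 8 M$)
$U^{2}{\left(p{\left(-2,6 + 6 \right)} - 3 \right)} = \left(-16 - 8 \left(\left(-4 + \left(6 + 6\right) \sqrt{\left(-2\right)^{2} + \left(6 + 6\right)^{2}}\right) - 3\right)\right)^{2} = \left(-16 - 8 \left(\left(-4 + 12 \sqrt{4 + 12^{2}}\right) - 3\right)\right)^{2} = \left(-16 - 8 \left(\left(-4 + 12 \sqrt{4 + 144}\right) - 3\right)\right)^{2} = \left(-16 - 8 \left(\left(-4 + 12 \sqrt{148}\right) - 3\right)\right)^{2} = \left(-16 - 8 \left(\left(-4 + 12 \cdot 2 \sqrt{37}\right) - 3\right)\right)^{2} = \left(-16 - 8 \left(\left(-4 + 24 \sqrt{37}\right) - 3\right)\right)^{2} = \left(-16 - 8 \left(-7 + 24 \sqrt{37}\right)\right)^{2} = \left(-16 + \left(56 - 192 \sqrt{37}\right)\right)^{2} = \left(40 - 192 \sqrt{37}\right)^{2}$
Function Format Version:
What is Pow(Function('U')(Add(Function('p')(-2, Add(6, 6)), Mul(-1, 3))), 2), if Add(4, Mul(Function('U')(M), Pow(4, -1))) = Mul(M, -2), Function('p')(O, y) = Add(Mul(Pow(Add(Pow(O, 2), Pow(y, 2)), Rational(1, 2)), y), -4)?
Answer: Add(1365568, Mul(-15360, Pow(37, Rational(1, 2)))) ≈ 1.2721e+6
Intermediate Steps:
Function('p')(O, y) = Add(-4, Mul(y, Pow(Add(Pow(O, 2), Pow(y, 2)), Rational(1, 2)))) (Function('p')(O, y) = Add(Mul(y, Pow(Add(Pow(O, 2), Pow(y, 2)), Rational(1, 2))), -4) = Add(-4, Mul(y, Pow(Add(Pow(O, 2), Pow(y, 2)), Rational(1, 2)))))
Function('U')(M) = Add(-16, Mul(-8, M)) (Function('U')(M) = Add(-16, Mul(4, Mul(M, -2))) = Add(-16, Mul(4, Mul(-2, M))) = Add(-16, Mul(-8, M)))
Pow(Function('U')(Add(Function('p')(-2, Add(6, 6)), Mul(-1, 3))), 2) = Pow(Add(-16, Mul(-8, Add(Add(-4, Mul(Add(6, 6), Pow(Add(Pow(-2, 2), Pow(Add(6, 6), 2)), Rational(1, 2)))), Mul(-1, 3)))), 2) = Pow(Add(-16, Mul(-8, Add(Add(-4, Mul(12, Pow(Add(4, Pow(12, 2)), Rational(1, 2)))), -3))), 2) = Pow(Add(-16, Mul(-8, Add(Add(-4, Mul(12, Pow(Add(4, 144), Rational(1, 2)))), -3))), 2) = Pow(Add(-16, Mul(-8, Add(Add(-4, Mul(12, Pow(148, Rational(1, 2)))), -3))), 2) = Pow(Add(-16, Mul(-8, Add(Add(-4, Mul(12, Mul(2, Pow(37, Rational(1, 2))))), -3))), 2) = Pow(Add(-16, Mul(-8, Add(Add(-4, Mul(24, Pow(37, Rational(1, 2)))), -3))), 2) = Pow(Add(-16, Mul(-8, Add(-7, Mul(24, Pow(37, Rational(1, 2)))))), 2) = Pow(Add(-16, Add(56, Mul(-192, Pow(37, Rational(1, 2))))), 2) = Pow(Add(40, Mul(-192, Pow(37, Rational(1, 2)))), 2)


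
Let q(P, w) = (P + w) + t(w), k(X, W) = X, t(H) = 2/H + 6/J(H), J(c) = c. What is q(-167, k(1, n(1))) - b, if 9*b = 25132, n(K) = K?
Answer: -26554/9 ≈ -2950.4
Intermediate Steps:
b = 25132/9 (b = (⅑)*25132 = 25132/9 ≈ 2792.4)
t(H) = 8/H (t(H) = 2/H + 6/H = 8/H)
q(P, w) = P + w + 8/w (q(P, w) = (P + w) + 8/w = P + w + 8/w)
q(-167, k(1, n(1))) - b = (-167 + 1 + 8/1) - 1*25132/9 = (-167 + 1 + 8*1) - 25132/9 = (-167 + 1 + 8) - 25132/9 = -158 - 25132/9 = -26554/9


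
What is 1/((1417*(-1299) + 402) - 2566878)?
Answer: -1/4407159 ≈ -2.2690e-7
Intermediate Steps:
1/((1417*(-1299) + 402) - 2566878) = 1/((-1840683 + 402) - 2566878) = 1/(-1840281 - 2566878) = 1/(-4407159) = -1/4407159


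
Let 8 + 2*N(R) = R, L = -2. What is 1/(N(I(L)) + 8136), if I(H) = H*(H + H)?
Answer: 1/8136 ≈ 0.00012291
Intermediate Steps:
I(H) = 2*H² (I(H) = H*(2*H) = 2*H²)
N(R) = -4 + R/2
1/(N(I(L)) + 8136) = 1/((-4 + (2*(-2)²)/2) + 8136) = 1/((-4 + (2*4)/2) + 8136) = 1/((-4 + (½)*8) + 8136) = 1/((-4 + 4) + 8136) = 1/(0 + 8136) = 1/8136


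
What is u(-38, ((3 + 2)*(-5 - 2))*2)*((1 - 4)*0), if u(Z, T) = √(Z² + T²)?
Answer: 0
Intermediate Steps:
u(Z, T) = √(T² + Z²)
u(-38, ((3 + 2)*(-5 - 2))*2)*((1 - 4)*0) = √((((3 + 2)*(-5 - 2))*2)² + (-38)²)*((1 - 4)*0) = √(((5*(-7))*2)² + 1444)*(-3*0) = √((-35*2)² + 1444)*0 = √((-70)² + 1444)*0 = √(4900 + 1444)*0 = √6344*0 = (2*√1586)*0 = 0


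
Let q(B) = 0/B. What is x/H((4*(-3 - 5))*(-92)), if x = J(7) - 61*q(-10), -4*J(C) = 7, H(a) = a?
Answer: -7/11776 ≈ -0.00059443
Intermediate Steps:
J(C) = -7/4 (J(C) = -¼*7 = -7/4)
q(B) = 0
x = -7/4 (x = -7/4 - 61*0 = -7/4 + 0 = -7/4 ≈ -1.7500)
x/H((4*(-3 - 5))*(-92)) = -7*(-1/(368*(-3 - 5)))/4 = -7/(4*((4*(-8))*(-92))) = -7/(4*((-32*(-92)))) = -7/4/2944 = -7/4*1/2944 = -7/11776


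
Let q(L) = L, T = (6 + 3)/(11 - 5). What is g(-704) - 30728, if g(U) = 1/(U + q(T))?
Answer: -43172842/1405 ≈ -30728.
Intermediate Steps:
T = 3/2 (T = 9/6 = 9*(⅙) = 3/2 ≈ 1.5000)
g(U) = 1/(3/2 + U) (g(U) = 1/(U + 3/2) = 1/(3/2 + U))
g(-704) - 30728 = 2/(3 + 2*(-704)) - 30728 = 2/(3 - 1408) - 30728 = 2/(-1405) - 30728 = 2*(-1/1405) - 30728 = -2/1405 - 30728 = -43172842/1405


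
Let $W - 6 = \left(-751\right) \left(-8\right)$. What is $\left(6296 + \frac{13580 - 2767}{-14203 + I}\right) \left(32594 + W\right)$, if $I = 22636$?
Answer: $\frac{2050277106448}{8433} \approx 2.4313 \cdot 10^{8}$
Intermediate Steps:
$W = 6014$ ($W = 6 - -6008 = 6 + 6008 = 6014$)
$\left(6296 + \frac{13580 - 2767}{-14203 + I}\right) \left(32594 + W\right) = \left(6296 + \frac{13580 - 2767}{-14203 + 22636}\right) \left(32594 + 6014\right) = \left(6296 + \frac{10813}{8433}\right) 38608 = \frac{53104981}{8433} \cdot 38608 = \frac{2050277106448}{8433}$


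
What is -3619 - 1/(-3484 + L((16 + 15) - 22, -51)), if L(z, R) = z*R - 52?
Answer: -14457904/3995 ≈ -3619.0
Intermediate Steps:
L(z, R) = -52 + R*z (L(z, R) = R*z - 52 = -52 + R*z)
-3619 - 1/(-3484 + L((16 + 15) - 22, -51)) = -3619 - 1/(-3484 + (-52 - 51*((16 + 15) - 22))) = -3619 - 1/(-3484 + (-52 - 51*(31 - 22))) = -3619 - 1/(-3484 + (-52 - 51*9)) = -3619 - 1/(-3484 + (-52 - 459)) = -3619 - 1/(-3484 - 511) = -3619 - 1/(-3995) = -3619 - 1*(-1/3995) = -3619 + 1/3995 = -14457904/3995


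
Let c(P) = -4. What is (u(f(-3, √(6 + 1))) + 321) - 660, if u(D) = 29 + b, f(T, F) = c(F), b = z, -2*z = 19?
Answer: -639/2 ≈ -319.50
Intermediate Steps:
z = -19/2 (z = -½*19 = -19/2 ≈ -9.5000)
b = -19/2 ≈ -9.5000
f(T, F) = -4
u(D) = 39/2 (u(D) = 29 - 19/2 = 39/2)
(u(f(-3, √(6 + 1))) + 321) - 660 = (39/2 + 321) - 660 = 681/2 - 660 = -639/2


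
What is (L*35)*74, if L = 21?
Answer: 54390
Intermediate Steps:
(L*35)*74 = (21*35)*74 = 735*74 = 54390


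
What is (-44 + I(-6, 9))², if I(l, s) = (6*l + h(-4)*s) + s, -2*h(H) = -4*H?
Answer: 20449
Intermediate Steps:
h(H) = 2*H (h(H) = -(-2)*H = 2*H)
I(l, s) = -7*s + 6*l (I(l, s) = (6*l + (2*(-4))*s) + s = (6*l - 8*s) + s = (-8*s + 6*l) + s = -7*s + 6*l)
(-44 + I(-6, 9))² = (-44 + (-7*9 + 6*(-6)))² = (-44 + (-63 - 36))² = (-44 - 99)² = (-143)² = 20449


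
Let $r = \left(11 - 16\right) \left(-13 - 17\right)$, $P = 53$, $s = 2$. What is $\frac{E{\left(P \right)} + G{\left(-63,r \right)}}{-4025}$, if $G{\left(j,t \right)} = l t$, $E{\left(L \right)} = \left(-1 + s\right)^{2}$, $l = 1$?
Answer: $- \frac{151}{4025} \approx -0.037516$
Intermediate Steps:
$E{\left(L \right)} = 1$ ($E{\left(L \right)} = \left(-1 + 2\right)^{2} = 1^{2} = 1$)
$r = 150$ ($r = \left(-5\right) \left(-30\right) = 150$)
$G{\left(j,t \right)} = t$ ($G{\left(j,t \right)} = 1 t = t$)
$\frac{E{\left(P \right)} + G{\left(-63,r \right)}}{-4025} = \frac{1 + 150}{-4025} = 151 \left(- \frac{1}{4025}\right) = - \frac{151}{4025}$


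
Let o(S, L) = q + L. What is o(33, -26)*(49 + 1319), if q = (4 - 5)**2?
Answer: -34200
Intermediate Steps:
q = 1 (q = (-1)**2 = 1)
o(S, L) = 1 + L
o(33, -26)*(49 + 1319) = (1 - 26)*(49 + 1319) = -25*1368 = -34200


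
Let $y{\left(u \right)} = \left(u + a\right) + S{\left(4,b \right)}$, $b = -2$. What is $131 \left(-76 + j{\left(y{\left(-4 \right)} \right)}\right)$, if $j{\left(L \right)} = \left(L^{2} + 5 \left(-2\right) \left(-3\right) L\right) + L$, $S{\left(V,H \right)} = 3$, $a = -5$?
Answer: $-29606$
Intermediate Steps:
$y{\left(u \right)} = -2 + u$ ($y{\left(u \right)} = \left(u - 5\right) + 3 = \left(-5 + u\right) + 3 = -2 + u$)
$j{\left(L \right)} = L^{2} + 31 L$ ($j{\left(L \right)} = \left(L^{2} + \left(-10\right) \left(-3\right) L\right) + L = \left(L^{2} + 30 L\right) + L = L^{2} + 31 L$)
$131 \left(-76 + j{\left(y{\left(-4 \right)} \right)}\right) = 131 \left(-76 + \left(-2 - 4\right) \left(31 - 6\right)\right) = 131 \left(-76 - 6 \left(31 - 6\right)\right) = 131 \left(-76 - 150\right) = 131 \left(-226\right) = -29606$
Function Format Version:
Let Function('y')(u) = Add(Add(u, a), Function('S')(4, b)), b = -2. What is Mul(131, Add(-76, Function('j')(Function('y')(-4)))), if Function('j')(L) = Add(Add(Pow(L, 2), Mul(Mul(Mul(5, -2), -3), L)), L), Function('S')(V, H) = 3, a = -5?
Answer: -29606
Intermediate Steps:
Function('y')(u) = Add(-2, u) (Function('y')(u) = Add(Add(u, -5), 3) = Add(Add(-5, u), 3) = Add(-2, u))
Function('j')(L) = Add(Pow(L, 2), Mul(31, L)) (Function('j')(L) = Add(Add(Pow(L, 2), Mul(Mul(-10, -3), L)), L) = Add(Add(Pow(L, 2), Mul(30, L)), L) = Add(Pow(L, 2), Mul(31, L)))
Mul(131, Add(-76, Function('j')(Function('y')(-4)))) = Mul(131, Add(-76, Mul(Add(-2, -4), Add(31, Add(-2, -4))))) = Mul(131, Add(-76, Mul(-6, Add(31, -6)))) = Mul(131, Add(-76, Mul(-6, 25))) = Mul(131, Add(-76, -150)) = Mul(131, -226) = -29606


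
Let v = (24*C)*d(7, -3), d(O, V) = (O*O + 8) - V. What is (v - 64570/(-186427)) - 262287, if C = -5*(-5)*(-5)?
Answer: -82454173979/186427 ≈ -4.4229e+5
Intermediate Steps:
d(O, V) = 8 + O² - V (d(O, V) = (O² + 8) - V = (8 + O²) - V = 8 + O² - V)
C = -125 (C = 25*(-5) = -125)
v = -180000 (v = (24*(-125))*(8 + 7² - 1*(-3)) = -3000*(8 + 49 + 3) = -3000*60 = -180000)
(v - 64570/(-186427)) - 262287 = (-180000 - 64570/(-186427)) - 262287 = (-180000 - 64570*(-1/186427)) - 262287 = (-180000 + 64570/186427) - 262287 = -33556795430/186427 - 262287 = -82454173979/186427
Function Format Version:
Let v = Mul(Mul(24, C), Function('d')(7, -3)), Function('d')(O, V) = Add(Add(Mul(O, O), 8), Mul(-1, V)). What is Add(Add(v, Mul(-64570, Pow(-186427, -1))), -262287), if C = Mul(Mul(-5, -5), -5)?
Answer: Rational(-82454173979, 186427) ≈ -4.4229e+5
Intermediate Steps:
Function('d')(O, V) = Add(8, Pow(O, 2), Mul(-1, V)) (Function('d')(O, V) = Add(Add(Pow(O, 2), 8), Mul(-1, V)) = Add(Add(8, Pow(O, 2)), Mul(-1, V)) = Add(8, Pow(O, 2), Mul(-1, V)))
C = -125 (C = Mul(25, -5) = -125)
v = -180000 (v = Mul(Mul(24, -125), Add(8, Pow(7, 2), Mul(-1, -3))) = Mul(-3000, Add(8, 49, 3)) = Mul(-3000, 60) = -180000)
Add(Add(v, Mul(-64570, Pow(-186427, -1))), -262287) = Add(Add(-180000, Mul(-64570, Pow(-186427, -1))), -262287) = Add(Add(-180000, Mul(-64570, Rational(-1, 186427))), -262287) = Add(Add(-180000, Rational(64570, 186427)), -262287) = Add(Rational(-33556795430, 186427), -262287) = Rational(-82454173979, 186427)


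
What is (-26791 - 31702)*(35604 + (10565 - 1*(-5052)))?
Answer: -2996069953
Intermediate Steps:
(-26791 - 31702)*(35604 + (10565 - 1*(-5052))) = -58493*(35604 + (10565 + 5052)) = -58493*(35604 + 15617) = -58493*51221 = -2996069953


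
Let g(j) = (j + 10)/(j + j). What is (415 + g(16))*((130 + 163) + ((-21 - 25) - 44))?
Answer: 1350559/16 ≈ 84410.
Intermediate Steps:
g(j) = (10 + j)/(2*j) (g(j) = (10 + j)/((2*j)) = (10 + j)*(1/(2*j)) = (10 + j)/(2*j))
(415 + g(16))*((130 + 163) + ((-21 - 25) - 44)) = (415 + (1/2)*(10 + 16)/16)*((130 + 163) + ((-21 - 25) - 44)) = (415 + (1/2)*(1/16)*26)*(293 + (-46 - 44)) = (415 + 13/16)*(293 - 90) = (6653/16)*203 = 1350559/16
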